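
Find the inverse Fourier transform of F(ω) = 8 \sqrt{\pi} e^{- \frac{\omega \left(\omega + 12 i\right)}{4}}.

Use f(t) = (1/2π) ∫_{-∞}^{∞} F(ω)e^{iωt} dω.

f(t) = 8 e^{- \left(t - 3\right)^{2}}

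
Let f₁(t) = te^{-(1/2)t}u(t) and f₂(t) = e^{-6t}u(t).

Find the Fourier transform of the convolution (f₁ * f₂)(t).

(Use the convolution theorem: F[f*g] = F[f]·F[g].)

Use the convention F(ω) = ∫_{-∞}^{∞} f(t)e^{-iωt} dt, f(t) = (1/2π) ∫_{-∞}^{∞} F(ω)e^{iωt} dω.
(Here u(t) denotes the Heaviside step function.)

F[f₁*f₂](ω) = \frac{4}{\left(i \omega + 6\right) \left(2 i \omega + 1\right)^{2}}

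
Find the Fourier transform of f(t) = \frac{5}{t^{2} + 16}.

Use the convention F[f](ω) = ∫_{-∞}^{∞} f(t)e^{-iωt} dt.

F(ω) = \frac{5 \pi e^{- 4 \left|{\omega}\right|}}{4}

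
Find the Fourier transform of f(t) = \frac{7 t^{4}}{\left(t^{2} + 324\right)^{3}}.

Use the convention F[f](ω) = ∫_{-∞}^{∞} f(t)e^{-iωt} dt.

F(ω) = \frac{7 \pi \left(108 \omega^{2} - 30 \left|{\omega}\right| + 1\right) e^{- 18 \left|{\omega}\right|}}{48}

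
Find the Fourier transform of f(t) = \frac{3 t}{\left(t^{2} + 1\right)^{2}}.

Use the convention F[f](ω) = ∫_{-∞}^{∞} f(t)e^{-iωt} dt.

F(ω) = - \frac{3 i \pi \omega e^{- \left|{\omega}\right|}}{2}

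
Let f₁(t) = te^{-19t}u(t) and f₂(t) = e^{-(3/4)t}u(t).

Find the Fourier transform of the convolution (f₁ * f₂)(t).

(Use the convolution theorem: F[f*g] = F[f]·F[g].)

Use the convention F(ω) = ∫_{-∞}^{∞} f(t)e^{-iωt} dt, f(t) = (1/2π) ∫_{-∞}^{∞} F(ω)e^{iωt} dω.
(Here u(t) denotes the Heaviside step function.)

F[f₁*f₂](ω) = \frac{4}{\left(i \omega + 19\right)^{2} \left(4 i \omega + 3\right)}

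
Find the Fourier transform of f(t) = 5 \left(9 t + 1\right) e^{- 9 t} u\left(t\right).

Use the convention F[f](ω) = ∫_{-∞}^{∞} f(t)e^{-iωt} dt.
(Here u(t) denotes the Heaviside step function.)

F(ω) = \frac{5 \left(- i \omega - 18\right)}{\omega^{2} - 18 i \omega - 81}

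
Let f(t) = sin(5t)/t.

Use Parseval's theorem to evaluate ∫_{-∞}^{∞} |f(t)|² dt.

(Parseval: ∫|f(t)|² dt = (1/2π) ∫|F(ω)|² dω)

∫|f(t)|² dt = 5 \pi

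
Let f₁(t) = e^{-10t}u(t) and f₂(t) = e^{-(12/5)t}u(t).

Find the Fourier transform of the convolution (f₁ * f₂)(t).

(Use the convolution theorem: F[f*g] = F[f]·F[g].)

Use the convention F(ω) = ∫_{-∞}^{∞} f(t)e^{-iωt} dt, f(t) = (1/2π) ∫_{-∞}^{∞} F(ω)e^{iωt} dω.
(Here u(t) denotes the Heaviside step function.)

F[f₁*f₂](ω) = \frac{5}{\left(i \omega + 10\right) \left(5 i \omega + 12\right)}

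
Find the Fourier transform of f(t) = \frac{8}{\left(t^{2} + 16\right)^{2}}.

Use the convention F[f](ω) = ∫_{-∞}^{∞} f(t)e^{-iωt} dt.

F(ω) = \frac{\pi \left(4 \left|{\omega}\right| + 1\right) e^{- 4 \left|{\omega}\right|}}{16}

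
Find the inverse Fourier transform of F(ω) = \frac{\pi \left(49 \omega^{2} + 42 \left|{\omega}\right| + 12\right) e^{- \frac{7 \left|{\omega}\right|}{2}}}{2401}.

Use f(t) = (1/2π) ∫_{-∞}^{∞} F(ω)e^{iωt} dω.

f(t) = \frac{7}{\left(t^{2} + \frac{49}{4}\right)^{3}}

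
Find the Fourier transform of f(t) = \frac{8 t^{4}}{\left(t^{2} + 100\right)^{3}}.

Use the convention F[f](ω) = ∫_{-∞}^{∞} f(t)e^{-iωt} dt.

F(ω) = \frac{\pi \left(100 \omega^{2} - 50 \left|{\omega}\right| + 3\right) e^{- 10 \left|{\omega}\right|}}{10}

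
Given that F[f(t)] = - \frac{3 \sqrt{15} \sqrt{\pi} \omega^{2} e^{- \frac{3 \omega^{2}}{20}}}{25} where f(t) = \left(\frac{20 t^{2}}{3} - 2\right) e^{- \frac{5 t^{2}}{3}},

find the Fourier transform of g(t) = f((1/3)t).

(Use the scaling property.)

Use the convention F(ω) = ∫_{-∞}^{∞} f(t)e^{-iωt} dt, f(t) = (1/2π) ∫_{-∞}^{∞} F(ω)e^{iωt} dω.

F[g](ω) = - \frac{81 \sqrt{15} \sqrt{\pi} \omega^{2} e^{- \frac{27 \omega^{2}}{20}}}{25}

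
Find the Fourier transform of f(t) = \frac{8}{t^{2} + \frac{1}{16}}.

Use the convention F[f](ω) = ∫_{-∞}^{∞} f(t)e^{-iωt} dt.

F(ω) = 32 \pi e^{- \frac{\left|{\omega}\right|}{4}}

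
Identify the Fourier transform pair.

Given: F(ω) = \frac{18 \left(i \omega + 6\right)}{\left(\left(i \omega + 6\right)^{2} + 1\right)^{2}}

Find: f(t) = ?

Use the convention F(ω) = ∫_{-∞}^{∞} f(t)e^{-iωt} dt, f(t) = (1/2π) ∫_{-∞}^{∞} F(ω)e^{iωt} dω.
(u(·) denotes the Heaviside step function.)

f(t) = 9 t e^{- 6 t} \sin{\left(t \right)} u\left(t\right)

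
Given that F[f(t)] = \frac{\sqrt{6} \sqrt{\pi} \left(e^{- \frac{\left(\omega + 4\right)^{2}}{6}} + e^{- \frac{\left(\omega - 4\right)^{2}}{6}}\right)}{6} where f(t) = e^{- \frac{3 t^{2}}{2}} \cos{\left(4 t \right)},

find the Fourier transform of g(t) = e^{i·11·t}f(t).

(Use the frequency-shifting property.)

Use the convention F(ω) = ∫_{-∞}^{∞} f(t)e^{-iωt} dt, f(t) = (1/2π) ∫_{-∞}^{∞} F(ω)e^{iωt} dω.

F[g](ω) = \frac{\sqrt{6} \sqrt{\pi} e^{- \frac{\left(\omega - 7\right)^{2}}{6}}}{6} + \frac{\sqrt{6} \sqrt{\pi} e^{- \frac{\left(\omega - 15\right)^{2}}{6}}}{6}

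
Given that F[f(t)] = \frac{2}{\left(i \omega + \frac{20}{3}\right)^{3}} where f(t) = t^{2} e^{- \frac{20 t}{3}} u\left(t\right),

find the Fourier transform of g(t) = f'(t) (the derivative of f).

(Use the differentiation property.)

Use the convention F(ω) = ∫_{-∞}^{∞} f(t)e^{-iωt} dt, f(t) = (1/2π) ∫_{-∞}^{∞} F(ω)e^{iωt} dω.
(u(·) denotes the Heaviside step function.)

F[g](ω) = \frac{54 i \omega}{\left(3 i \omega + 20\right)^{3}}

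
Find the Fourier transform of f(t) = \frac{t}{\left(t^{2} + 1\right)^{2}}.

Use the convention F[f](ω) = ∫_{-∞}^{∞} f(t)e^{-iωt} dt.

F(ω) = - \frac{i \pi \omega e^{- \left|{\omega}\right|}}{2}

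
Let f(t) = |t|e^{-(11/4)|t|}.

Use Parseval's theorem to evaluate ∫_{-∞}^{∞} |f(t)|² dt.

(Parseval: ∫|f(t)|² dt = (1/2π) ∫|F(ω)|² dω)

∫|f(t)|² dt = \frac{32}{1331}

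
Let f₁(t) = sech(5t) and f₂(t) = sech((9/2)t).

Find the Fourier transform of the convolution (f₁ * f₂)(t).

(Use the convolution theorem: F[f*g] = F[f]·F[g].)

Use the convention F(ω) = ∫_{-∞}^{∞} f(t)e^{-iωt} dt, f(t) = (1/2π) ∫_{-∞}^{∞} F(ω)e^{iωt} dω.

F[f₁*f₂](ω) = \frac{2 \pi^{2}}{45 \cosh{\left(\frac{\pi \omega}{10} \right)} \cosh{\left(\frac{\pi \omega}{9} \right)}}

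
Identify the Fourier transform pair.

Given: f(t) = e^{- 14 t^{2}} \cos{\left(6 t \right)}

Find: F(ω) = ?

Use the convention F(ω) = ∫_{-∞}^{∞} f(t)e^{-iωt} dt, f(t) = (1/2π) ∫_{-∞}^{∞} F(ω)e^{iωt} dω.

F(ω) = \frac{\sqrt{14} \sqrt{\pi} \left(e^{\frac{3 \omega}{7}} + 1\right) e^{- \frac{\omega^{2}}{56} - \frac{3 \omega}{14} - \frac{9}{14}}}{28}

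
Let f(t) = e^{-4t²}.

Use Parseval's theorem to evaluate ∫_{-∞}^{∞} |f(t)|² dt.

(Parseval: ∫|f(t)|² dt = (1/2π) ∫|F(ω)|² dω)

∫|f(t)|² dt = \frac{\sqrt{2} \sqrt{\pi}}{4}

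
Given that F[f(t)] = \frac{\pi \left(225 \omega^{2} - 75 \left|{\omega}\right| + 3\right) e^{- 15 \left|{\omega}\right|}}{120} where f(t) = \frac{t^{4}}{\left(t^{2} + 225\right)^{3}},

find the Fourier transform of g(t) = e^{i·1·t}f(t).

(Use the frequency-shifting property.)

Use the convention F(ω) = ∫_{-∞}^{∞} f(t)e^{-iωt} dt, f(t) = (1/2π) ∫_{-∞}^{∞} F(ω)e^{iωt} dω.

F[g](ω) = \frac{\pi \left(75 \left(\omega - 1\right)^{2} - 25 \left|{\omega - 1}\right| + 1\right) e^{- 15 \left|{\omega - 1}\right|}}{40}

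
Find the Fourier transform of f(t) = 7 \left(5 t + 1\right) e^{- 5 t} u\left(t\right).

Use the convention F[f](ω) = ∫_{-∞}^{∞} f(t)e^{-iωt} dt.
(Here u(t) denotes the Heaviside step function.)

F(ω) = \frac{7 \left(- i \omega - 10\right)}{\omega^{2} - 10 i \omega - 25}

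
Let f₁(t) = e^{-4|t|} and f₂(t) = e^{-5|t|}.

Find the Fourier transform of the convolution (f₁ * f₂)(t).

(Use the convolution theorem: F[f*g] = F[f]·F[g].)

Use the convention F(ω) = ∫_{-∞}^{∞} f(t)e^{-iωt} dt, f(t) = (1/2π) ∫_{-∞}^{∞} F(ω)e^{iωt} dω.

F[f₁*f₂](ω) = \frac{80}{\left(\omega^{2} + 16\right) \left(\omega^{2} + 25\right)}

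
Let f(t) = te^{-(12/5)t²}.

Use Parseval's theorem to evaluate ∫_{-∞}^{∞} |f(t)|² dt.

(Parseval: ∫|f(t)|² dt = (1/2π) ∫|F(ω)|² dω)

∫|f(t)|² dt = \frac{5 \sqrt{30} \sqrt{\pi}}{576}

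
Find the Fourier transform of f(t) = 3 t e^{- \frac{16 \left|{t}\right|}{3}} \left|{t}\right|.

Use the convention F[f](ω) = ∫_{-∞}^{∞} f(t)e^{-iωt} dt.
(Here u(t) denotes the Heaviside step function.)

F(ω) = \frac{2916 i \omega \left(3 \omega^{2} - 256\right)}{\left(9 \omega^{2} + 256\right)^{3}}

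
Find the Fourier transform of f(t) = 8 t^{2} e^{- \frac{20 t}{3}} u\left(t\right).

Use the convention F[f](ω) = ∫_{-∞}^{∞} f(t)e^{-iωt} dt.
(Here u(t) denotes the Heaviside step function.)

F(ω) = \frac{432}{\left(3 i \omega + 20\right)^{3}}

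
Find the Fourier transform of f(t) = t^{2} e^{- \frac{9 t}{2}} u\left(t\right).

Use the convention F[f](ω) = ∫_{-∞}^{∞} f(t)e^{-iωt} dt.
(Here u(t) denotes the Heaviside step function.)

F(ω) = \frac{16}{\left(2 i \omega + 9\right)^{3}}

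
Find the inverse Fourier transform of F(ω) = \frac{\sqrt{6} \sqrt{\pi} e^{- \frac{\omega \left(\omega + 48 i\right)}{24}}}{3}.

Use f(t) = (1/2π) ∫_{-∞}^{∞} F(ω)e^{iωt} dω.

f(t) = 2 e^{- 6 \left(t - 2\right)^{2}}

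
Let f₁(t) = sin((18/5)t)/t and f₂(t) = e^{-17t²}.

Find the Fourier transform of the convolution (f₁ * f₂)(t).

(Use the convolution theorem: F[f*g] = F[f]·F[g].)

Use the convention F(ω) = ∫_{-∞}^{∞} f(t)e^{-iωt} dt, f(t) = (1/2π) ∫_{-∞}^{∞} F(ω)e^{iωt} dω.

F[f₁*f₂](ω) = \begin{cases} \frac{\sqrt{17} \pi^{\frac{3}{2}} e^{- \frac{\omega^{2}}{68}}}{17} & \text{for}\: \omega > - \frac{18}{5} \wedge \omega < \frac{18}{5} \\0 & \text{otherwise} \end{cases}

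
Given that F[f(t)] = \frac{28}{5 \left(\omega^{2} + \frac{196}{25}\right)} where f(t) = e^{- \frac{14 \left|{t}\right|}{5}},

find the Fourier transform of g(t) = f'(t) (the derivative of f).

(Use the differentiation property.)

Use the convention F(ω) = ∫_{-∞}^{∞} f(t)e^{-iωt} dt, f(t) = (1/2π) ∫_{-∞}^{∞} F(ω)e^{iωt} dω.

F[g](ω) = \frac{140 i \omega}{25 \omega^{2} + 196}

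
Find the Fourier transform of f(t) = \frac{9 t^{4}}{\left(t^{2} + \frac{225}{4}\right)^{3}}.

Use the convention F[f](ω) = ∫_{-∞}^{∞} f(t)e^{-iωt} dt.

F(ω) = \frac{9 \pi \left(75 \omega^{2} - 50 \left|{\omega}\right| + 4\right) e^{- \frac{15 \left|{\omega}\right|}{2}}}{80}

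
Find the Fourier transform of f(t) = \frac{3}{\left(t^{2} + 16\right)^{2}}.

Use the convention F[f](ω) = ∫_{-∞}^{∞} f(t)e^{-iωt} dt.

F(ω) = \frac{3 \pi \left(4 \left|{\omega}\right| + 1\right) e^{- 4 \left|{\omega}\right|}}{128}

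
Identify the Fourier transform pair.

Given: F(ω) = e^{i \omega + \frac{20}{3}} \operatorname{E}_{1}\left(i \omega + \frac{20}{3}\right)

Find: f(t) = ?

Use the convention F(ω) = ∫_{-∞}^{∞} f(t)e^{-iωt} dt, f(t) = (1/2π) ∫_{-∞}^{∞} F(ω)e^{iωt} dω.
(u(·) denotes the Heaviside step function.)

f(t) = \frac{e^{- \frac{20 t}{3}} u\left(t\right)}{t + 1}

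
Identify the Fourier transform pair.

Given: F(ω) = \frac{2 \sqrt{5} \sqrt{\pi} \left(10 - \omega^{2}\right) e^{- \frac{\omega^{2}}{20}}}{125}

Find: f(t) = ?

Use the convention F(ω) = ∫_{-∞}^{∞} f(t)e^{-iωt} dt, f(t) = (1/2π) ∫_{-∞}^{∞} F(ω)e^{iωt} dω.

f(t) = 8 t^{2} e^{- 5 t^{2}}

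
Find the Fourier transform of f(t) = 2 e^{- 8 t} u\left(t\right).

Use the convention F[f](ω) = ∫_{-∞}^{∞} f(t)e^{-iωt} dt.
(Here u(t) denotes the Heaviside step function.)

F(ω) = \frac{2}{i \omega + 8}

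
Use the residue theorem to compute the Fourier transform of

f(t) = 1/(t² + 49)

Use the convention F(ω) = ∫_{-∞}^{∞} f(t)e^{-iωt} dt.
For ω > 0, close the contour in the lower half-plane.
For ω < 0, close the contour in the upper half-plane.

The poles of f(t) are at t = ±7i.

Let g(z) = f(z)e^{-iωz}; for large |z| the factor e^{-iωz} decays in the lower half-plane when ω > 0 and in the upper half-plane when ω < 0.

Case ω > 0 (lower half-plane, clockwise contour ⇒ F(ω) = -2πi·ΣRes):
  Res_{z = - 7 i} g(z) = \frac{i e^{- 7 \omega}}{14}
  F(ω) = -2πi·ΣRes = \frac{\pi e^{- 7 \omega}}{7}

Case ω < 0 (upper half-plane, counterclockwise contour ⇒ F(ω) = +2πi·ΣRes):
  Res_{z = 7 i} g(z) = - \frac{i e^{7 \omega}}{14}
  F(ω) = 2πi·ΣRes = \frac{\pi e^{7 \omega}}{7}

Both cases combine into a single formula in |ω|:

F(ω) = \frac{\pi e^{- 7 \left|{\omega}\right|}}{7}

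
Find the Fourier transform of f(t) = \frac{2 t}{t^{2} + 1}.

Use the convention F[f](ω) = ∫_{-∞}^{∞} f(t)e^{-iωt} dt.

F(ω) = - 2 i \pi e^{- \left|{\omega}\right|} \operatorname{sign}{\left(\omega \right)}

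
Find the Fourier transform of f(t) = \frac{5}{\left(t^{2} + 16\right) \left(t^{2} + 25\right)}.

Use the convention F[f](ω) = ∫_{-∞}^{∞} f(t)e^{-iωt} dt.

F(ω) = \frac{\pi \left(5 e^{\left|{\omega}\right|} - 4\right) e^{- 5 \left|{\omega}\right|}}{36}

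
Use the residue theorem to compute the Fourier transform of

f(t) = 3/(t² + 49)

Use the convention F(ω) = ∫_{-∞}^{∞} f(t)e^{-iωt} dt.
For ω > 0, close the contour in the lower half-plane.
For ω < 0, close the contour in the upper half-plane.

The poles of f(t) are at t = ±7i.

Let g(z) = f(z)e^{-iωz}; for large |z| the factor e^{-iωz} decays in the lower half-plane when ω > 0 and in the upper half-plane when ω < 0.

Case ω > 0 (lower half-plane, clockwise contour ⇒ F(ω) = -2πi·ΣRes):
  Res_{z = - 7 i} g(z) = \frac{3 i e^{- 7 \omega}}{14}
  F(ω) = -2πi·ΣRes = \frac{3 \pi e^{- 7 \omega}}{7}

Case ω < 0 (upper half-plane, counterclockwise contour ⇒ F(ω) = +2πi·ΣRes):
  Res_{z = 7 i} g(z) = - \frac{3 i e^{7 \omega}}{14}
  F(ω) = 2πi·ΣRes = \frac{3 \pi e^{7 \omega}}{7}

Both cases combine into a single formula in |ω|:

F(ω) = \frac{3 \pi e^{- 7 \left|{\omega}\right|}}{7}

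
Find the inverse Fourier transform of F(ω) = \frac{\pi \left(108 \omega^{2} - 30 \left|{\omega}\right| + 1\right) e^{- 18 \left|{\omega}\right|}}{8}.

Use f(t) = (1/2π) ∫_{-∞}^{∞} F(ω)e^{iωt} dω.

f(t) = \frac{6 t^{4}}{\left(t^{2} + 324\right)^{3}}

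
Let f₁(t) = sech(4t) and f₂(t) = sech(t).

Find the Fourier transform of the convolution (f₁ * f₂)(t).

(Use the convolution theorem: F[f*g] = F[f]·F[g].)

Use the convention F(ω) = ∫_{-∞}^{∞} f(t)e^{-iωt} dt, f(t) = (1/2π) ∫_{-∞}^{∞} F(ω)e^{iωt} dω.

F[f₁*f₂](ω) = \frac{\pi^{2}}{4 \cosh{\left(\frac{\pi \omega}{8} \right)} \cosh{\left(\frac{\pi \omega}{2} \right)}}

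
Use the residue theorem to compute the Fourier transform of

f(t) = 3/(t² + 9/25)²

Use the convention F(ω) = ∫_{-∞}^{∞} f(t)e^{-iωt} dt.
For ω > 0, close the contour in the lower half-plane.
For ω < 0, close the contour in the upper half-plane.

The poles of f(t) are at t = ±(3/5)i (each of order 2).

Let g(z) = f(z)e^{-iωz}; for large |z| the factor e^{-iωz} decays in the lower half-plane when ω > 0 and in the upper half-plane when ω < 0.

Case ω > 0 (lower half-plane, clockwise contour ⇒ F(ω) = -2πi·ΣRes):
  Res_{z = - \frac{3 i}{5}} g(z) = \frac{25 i \left(3 \omega + 5\right) e^{- \frac{3 \omega}{5}}}{36} (pole of order 2)
  F(ω) = -2πi·ΣRes = \frac{25 \pi \left(3 \omega + 5\right) e^{- \frac{3 \omega}{5}}}{18}

Case ω < 0 (upper half-plane, counterclockwise contour ⇒ F(ω) = +2πi·ΣRes):
  Res_{z = \frac{3 i}{5}} g(z) = \frac{25 i \left(3 \omega - 5\right) e^{\frac{3 \omega}{5}}}{36} (pole of order 2)
  F(ω) = 2πi·ΣRes = \frac{25 \pi \left(5 - 3 \omega\right) e^{\frac{3 \omega}{5}}}{18}

Both cases combine into a single formula in |ω|:

F(ω) = \frac{25 \pi \left(3 \left|{\omega}\right| + 5\right) e^{- \frac{3 \left|{\omega}\right|}{5}}}{18}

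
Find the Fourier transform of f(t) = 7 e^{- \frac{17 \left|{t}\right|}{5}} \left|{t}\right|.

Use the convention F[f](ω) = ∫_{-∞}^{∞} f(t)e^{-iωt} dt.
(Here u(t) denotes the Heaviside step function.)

F(ω) = \frac{350 \left(289 - 25 \omega^{2}\right)}{\left(25 \omega^{2} + 289\right)^{2}}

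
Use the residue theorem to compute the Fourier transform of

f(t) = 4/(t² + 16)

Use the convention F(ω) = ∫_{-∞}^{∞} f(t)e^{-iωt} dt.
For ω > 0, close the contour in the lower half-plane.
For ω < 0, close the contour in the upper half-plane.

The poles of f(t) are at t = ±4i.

Let g(z) = f(z)e^{-iωz}; for large |z| the factor e^{-iωz} decays in the lower half-plane when ω > 0 and in the upper half-plane when ω < 0.

Case ω > 0 (lower half-plane, clockwise contour ⇒ F(ω) = -2πi·ΣRes):
  Res_{z = - 4 i} g(z) = \frac{i e^{- 4 \omega}}{2}
  F(ω) = -2πi·ΣRes = \pi e^{- 4 \omega}

Case ω < 0 (upper half-plane, counterclockwise contour ⇒ F(ω) = +2πi·ΣRes):
  Res_{z = 4 i} g(z) = - \frac{i e^{4 \omega}}{2}
  F(ω) = 2πi·ΣRes = \pi e^{4 \omega}

Both cases combine into a single formula in |ω|:

F(ω) = \pi e^{- 4 \left|{\omega}\right|}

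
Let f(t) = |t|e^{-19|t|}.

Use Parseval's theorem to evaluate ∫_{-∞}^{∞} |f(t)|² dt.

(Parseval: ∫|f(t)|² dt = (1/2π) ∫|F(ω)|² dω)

∫|f(t)|² dt = \frac{1}{13718}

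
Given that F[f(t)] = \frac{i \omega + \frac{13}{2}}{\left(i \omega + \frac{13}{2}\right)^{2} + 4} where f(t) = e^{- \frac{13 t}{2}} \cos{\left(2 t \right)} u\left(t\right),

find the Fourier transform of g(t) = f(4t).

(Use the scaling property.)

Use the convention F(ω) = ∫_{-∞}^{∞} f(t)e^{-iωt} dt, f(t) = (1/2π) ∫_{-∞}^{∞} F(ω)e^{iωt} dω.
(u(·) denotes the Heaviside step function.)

F[g](ω) = \frac{i \omega + 26}{\left(i \omega + 26\right)^{2} + 64}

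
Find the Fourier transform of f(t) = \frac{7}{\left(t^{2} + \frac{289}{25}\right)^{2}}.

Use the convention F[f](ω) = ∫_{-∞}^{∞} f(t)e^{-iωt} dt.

F(ω) = \frac{175 \pi \left(17 \left|{\omega}\right| + 5\right) e^{- \frac{17 \left|{\omega}\right|}{5}}}{9826}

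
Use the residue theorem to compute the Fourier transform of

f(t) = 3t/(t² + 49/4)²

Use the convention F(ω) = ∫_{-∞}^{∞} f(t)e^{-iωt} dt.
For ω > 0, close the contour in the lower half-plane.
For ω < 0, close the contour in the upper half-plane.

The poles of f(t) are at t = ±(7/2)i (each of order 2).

Let g(z) = f(z)e^{-iωz}; for large |z| the factor e^{-iωz} decays in the lower half-plane when ω > 0 and in the upper half-plane when ω < 0.

Case ω > 0 (lower half-plane, clockwise contour ⇒ F(ω) = -2πi·ΣRes):
  Res_{z = - \frac{7 i}{2}} g(z) = \frac{3 \omega e^{- \frac{7 \omega}{2}}}{14} (pole of order 2)
  F(ω) = -2πi·ΣRes = - \frac{3 i \pi \omega e^{- \frac{7 \omega}{2}}}{7}

Case ω < 0 (upper half-plane, counterclockwise contour ⇒ F(ω) = +2πi·ΣRes):
  Res_{z = \frac{7 i}{2}} g(z) = - \frac{3 \omega e^{\frac{7 \omega}{2}}}{14} (pole of order 2)
  F(ω) = 2πi·ΣRes = - \frac{3 i \pi \omega e^{\frac{7 \omega}{2}}}{7}

Both cases combine into a single formula in |ω|:

F(ω) = - \frac{3 i \pi \omega e^{- \frac{7 \left|{\omega}\right|}{2}}}{7}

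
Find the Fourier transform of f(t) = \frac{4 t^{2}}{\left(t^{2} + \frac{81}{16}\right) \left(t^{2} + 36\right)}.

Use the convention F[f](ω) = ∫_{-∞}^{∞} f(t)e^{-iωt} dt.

F(ω) = \frac{128 \pi e^{- 6 \left|{\omega}\right|}}{165} - \frac{16 \pi e^{- \frac{9 \left|{\omega}\right|}{4}}}{55}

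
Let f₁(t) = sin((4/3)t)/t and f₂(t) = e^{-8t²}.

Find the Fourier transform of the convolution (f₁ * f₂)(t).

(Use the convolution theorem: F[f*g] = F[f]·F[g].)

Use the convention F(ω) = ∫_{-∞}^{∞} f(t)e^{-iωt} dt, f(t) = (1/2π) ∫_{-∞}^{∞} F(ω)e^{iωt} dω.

F[f₁*f₂](ω) = \begin{cases} \frac{\sqrt{2} \pi^{\frac{3}{2}} e^{- \frac{\omega^{2}}{32}}}{4} & \text{for}\: \omega > - \frac{4}{3} \wedge \omega < \frac{4}{3} \\0 & \text{otherwise} \end{cases}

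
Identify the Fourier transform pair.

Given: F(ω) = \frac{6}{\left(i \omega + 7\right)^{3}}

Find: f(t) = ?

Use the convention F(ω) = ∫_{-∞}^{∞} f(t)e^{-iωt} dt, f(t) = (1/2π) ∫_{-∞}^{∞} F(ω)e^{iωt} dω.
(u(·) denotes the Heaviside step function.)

f(t) = 3 t^{2} e^{- 7 t} u\left(t\right)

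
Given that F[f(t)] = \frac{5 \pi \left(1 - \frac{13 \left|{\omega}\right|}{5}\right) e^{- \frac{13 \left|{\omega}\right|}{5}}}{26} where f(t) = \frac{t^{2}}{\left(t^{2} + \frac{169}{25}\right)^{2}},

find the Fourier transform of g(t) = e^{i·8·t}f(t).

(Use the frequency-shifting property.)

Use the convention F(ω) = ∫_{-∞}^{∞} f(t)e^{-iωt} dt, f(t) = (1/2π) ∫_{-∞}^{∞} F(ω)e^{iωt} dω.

F[g](ω) = \frac{\pi \left(5 - 13 \left|{\omega - 8}\right|\right) e^{- \frac{13 \left|{\omega - 8}\right|}{5}}}{26}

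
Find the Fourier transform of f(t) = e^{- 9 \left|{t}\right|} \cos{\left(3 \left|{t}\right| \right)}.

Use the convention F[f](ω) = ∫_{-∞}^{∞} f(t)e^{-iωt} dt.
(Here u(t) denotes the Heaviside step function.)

F(ω) = \frac{18 \left(\omega^{2} + 90\right)}{\omega^{4} + 144 \omega^{2} + 8100}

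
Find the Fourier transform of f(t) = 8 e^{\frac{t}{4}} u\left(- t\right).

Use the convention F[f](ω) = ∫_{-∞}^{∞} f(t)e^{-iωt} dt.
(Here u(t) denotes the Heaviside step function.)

F(ω) = \frac{32 i}{4 \omega + i}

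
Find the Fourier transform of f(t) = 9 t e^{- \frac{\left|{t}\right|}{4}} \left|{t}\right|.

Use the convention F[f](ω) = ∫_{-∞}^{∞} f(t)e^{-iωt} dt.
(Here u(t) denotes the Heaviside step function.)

F(ω) = \frac{9216 i \omega \left(16 \omega^{2} - 3\right)}{\left(16 \omega^{2} + 1\right)^{3}}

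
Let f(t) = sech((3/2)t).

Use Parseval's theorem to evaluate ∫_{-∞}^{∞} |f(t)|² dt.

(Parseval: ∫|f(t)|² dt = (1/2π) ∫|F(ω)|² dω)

∫|f(t)|² dt = \frac{4}{3}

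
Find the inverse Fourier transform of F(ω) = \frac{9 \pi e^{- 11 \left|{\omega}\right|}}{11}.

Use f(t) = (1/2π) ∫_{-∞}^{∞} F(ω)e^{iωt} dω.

f(t) = \frac{9}{t^{2} + 121}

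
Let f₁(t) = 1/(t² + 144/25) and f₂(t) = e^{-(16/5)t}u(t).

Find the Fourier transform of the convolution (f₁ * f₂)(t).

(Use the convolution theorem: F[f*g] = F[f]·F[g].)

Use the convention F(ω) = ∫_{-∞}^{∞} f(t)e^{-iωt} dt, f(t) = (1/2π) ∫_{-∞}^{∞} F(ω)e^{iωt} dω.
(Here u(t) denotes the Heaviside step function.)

F[f₁*f₂](ω) = \frac{25 \pi e^{- \frac{12 \left|{\omega}\right|}{5}}}{12 \left(5 i \omega + 16\right)}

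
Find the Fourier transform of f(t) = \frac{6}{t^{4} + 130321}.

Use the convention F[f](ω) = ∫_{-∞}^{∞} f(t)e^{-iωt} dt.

F(ω) = \frac{6 \pi e^{- \frac{19 \sqrt{2} \left|{\omega}\right|}{2}} \sin{\left(\frac{19 \sqrt{2} \left|{\omega}\right|}{2} + \frac{\pi}{4} \right)}}{6859}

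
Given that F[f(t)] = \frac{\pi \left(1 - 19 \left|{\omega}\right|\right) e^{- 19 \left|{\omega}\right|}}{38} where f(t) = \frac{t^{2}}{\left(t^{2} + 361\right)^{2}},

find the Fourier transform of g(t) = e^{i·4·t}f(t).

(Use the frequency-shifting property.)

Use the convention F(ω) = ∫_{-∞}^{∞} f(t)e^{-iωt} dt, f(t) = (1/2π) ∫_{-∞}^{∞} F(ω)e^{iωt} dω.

F[g](ω) = \frac{\pi \left(1 - 19 \left|{\omega - 4}\right|\right) e^{- 19 \left|{\omega - 4}\right|}}{38}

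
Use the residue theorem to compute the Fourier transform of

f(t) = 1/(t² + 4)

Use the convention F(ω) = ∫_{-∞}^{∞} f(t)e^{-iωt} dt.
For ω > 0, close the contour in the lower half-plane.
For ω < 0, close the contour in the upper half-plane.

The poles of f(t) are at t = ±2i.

Let g(z) = f(z)e^{-iωz}; for large |z| the factor e^{-iωz} decays in the lower half-plane when ω > 0 and in the upper half-plane when ω < 0.

Case ω > 0 (lower half-plane, clockwise contour ⇒ F(ω) = -2πi·ΣRes):
  Res_{z = - 2 i} g(z) = \frac{i e^{- 2 \omega}}{4}
  F(ω) = -2πi·ΣRes = \frac{\pi e^{- 2 \omega}}{2}

Case ω < 0 (upper half-plane, counterclockwise contour ⇒ F(ω) = +2πi·ΣRes):
  Res_{z = 2 i} g(z) = - \frac{i e^{2 \omega}}{4}
  F(ω) = 2πi·ΣRes = \frac{\pi e^{2 \omega}}{2}

Both cases combine into a single formula in |ω|:

F(ω) = \frac{\pi e^{- 2 \left|{\omega}\right|}}{2}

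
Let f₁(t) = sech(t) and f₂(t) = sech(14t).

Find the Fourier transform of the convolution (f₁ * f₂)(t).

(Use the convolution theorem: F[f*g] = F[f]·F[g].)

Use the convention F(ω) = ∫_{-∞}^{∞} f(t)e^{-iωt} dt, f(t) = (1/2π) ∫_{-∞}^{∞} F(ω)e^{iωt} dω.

F[f₁*f₂](ω) = \frac{\pi^{2}}{14 \cosh{\left(\frac{\pi \omega}{28} \right)} \cosh{\left(\frac{\pi \omega}{2} \right)}}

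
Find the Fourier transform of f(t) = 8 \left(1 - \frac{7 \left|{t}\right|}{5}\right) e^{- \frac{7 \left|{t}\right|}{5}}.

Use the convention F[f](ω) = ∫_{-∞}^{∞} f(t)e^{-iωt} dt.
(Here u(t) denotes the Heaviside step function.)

F(ω) = \frac{28000 \omega^{2}}{\left(25 \omega^{2} + 49\right)^{2}}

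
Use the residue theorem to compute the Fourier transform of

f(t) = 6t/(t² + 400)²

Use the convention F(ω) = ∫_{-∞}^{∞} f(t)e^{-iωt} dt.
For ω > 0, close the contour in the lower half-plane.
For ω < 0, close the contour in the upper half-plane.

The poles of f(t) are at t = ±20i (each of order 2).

Let g(z) = f(z)e^{-iωz}; for large |z| the factor e^{-iωz} decays in the lower half-plane when ω > 0 and in the upper half-plane when ω < 0.

Case ω > 0 (lower half-plane, clockwise contour ⇒ F(ω) = -2πi·ΣRes):
  Res_{z = - 20 i} g(z) = \frac{3 \omega e^{- 20 \omega}}{40} (pole of order 2)
  F(ω) = -2πi·ΣRes = - \frac{3 i \pi \omega e^{- 20 \omega}}{20}

Case ω < 0 (upper half-plane, counterclockwise contour ⇒ F(ω) = +2πi·ΣRes):
  Res_{z = 20 i} g(z) = - \frac{3 \omega e^{20 \omega}}{40} (pole of order 2)
  F(ω) = 2πi·ΣRes = - \frac{3 i \pi \omega e^{20 \omega}}{20}

Both cases combine into a single formula in |ω|:

F(ω) = - \frac{3 i \pi \omega e^{- 20 \left|{\omega}\right|}}{20}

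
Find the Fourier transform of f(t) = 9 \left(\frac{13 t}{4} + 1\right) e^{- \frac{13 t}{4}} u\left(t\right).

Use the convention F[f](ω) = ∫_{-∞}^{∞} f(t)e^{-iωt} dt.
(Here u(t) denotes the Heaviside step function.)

F(ω) = \frac{72 \left(- 2 i \omega - 13\right)}{16 \omega^{2} - 104 i \omega - 169}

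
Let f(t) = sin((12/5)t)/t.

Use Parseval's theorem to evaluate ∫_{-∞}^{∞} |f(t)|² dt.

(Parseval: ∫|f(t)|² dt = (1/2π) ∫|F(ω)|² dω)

∫|f(t)|² dt = \frac{12 \pi}{5}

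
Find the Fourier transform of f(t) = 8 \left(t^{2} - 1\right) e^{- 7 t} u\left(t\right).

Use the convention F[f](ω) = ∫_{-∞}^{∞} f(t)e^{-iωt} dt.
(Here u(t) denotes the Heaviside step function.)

F(ω) = \frac{8 \left(2 i \omega - \left(i \omega + 7\right)^{3} + 14\right)}{\left(i \omega + 7\right)^{4}}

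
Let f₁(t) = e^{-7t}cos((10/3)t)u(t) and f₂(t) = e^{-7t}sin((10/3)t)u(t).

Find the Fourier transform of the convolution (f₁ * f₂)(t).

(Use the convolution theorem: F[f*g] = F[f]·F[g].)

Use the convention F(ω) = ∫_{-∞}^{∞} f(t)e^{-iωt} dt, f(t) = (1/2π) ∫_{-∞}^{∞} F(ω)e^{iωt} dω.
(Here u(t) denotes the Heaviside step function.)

F[f₁*f₂](ω) = \frac{270 \left(i \omega + 7\right)}{\left(9 \left(i \omega + 7\right)^{2} + 100\right)^{2}}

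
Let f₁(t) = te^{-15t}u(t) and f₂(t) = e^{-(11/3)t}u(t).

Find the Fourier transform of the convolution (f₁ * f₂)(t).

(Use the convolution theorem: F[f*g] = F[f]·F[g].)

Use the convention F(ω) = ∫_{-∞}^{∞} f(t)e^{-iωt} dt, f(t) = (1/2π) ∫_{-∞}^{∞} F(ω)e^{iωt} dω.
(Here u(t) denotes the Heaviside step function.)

F[f₁*f₂](ω) = \frac{3}{\left(i \omega + 15\right)^{2} \left(3 i \omega + 11\right)}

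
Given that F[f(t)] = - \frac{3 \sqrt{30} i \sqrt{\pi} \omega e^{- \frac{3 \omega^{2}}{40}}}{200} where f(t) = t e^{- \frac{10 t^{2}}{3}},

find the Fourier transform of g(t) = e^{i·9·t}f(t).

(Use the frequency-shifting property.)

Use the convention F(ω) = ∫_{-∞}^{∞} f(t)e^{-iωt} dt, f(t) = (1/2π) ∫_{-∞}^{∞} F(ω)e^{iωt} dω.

F[g](ω) = \frac{3 \sqrt{30} i \sqrt{\pi} \left(9 - \omega\right) e^{- \frac{3 \left(\omega - 9\right)^{2}}{40}}}{200}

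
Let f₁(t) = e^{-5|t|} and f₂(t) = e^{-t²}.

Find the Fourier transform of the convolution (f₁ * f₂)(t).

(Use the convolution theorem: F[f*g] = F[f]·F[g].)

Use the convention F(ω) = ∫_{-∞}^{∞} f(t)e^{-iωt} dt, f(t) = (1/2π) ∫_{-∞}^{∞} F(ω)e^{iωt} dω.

F[f₁*f₂](ω) = \frac{10 \sqrt{\pi} e^{- \frac{\omega^{2}}{4}}}{\omega^{2} + 25}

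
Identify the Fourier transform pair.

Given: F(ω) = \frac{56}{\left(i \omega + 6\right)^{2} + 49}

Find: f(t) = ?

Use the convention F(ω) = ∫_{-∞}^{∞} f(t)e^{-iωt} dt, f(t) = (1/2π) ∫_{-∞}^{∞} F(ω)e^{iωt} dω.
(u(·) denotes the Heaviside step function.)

f(t) = 8 e^{- 6 t} \sin{\left(7 t \right)} u\left(t\right)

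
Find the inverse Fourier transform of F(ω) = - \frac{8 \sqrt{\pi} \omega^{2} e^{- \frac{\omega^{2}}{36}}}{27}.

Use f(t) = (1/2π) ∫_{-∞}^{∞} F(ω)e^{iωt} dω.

f(t) = 8 \left(36 t^{2} - 2\right) e^{- 9 t^{2}}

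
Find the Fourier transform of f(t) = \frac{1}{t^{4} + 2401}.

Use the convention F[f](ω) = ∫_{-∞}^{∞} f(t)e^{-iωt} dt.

F(ω) = \frac{\pi e^{- \frac{7 \sqrt{2} \left|{\omega}\right|}{2}} \sin{\left(\frac{7 \sqrt{2} \left|{\omega}\right|}{2} + \frac{\pi}{4} \right)}}{343}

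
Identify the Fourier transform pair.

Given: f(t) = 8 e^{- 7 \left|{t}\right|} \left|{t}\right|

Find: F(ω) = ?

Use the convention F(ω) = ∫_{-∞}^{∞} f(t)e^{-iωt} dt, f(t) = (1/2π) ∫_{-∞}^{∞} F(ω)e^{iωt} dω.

F(ω) = \frac{16 \left(49 - \omega^{2}\right)}{\left(\omega^{2} + 49\right)^{2}}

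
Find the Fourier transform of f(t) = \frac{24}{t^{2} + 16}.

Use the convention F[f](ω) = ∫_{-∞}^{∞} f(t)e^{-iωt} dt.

F(ω) = 6 \pi e^{- 4 \left|{\omega}\right|}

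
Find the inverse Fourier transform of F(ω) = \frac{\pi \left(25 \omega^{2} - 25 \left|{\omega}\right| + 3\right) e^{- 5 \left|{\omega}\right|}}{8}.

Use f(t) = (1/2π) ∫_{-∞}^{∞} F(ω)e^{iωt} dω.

f(t) = \frac{5 t^{4}}{\left(t^{2} + 25\right)^{3}}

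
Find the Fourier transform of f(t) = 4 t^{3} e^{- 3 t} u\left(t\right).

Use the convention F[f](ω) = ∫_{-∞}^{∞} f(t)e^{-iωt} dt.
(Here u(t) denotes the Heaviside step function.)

F(ω) = \frac{24}{\left(i \omega + 3\right)^{4}}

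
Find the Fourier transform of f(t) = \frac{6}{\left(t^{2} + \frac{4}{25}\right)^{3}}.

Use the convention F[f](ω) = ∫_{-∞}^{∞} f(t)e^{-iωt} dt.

F(ω) = \frac{375 \pi \left(4 \omega^{2} + 30 \left|{\omega}\right| + 75\right) e^{- \frac{2 \left|{\omega}\right|}{5}}}{128}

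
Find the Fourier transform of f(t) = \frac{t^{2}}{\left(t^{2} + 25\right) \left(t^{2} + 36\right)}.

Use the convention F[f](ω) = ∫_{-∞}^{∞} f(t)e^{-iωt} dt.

F(ω) = \frac{\pi \left(6 - 5 e^{\left|{\omega}\right|}\right) e^{- 6 \left|{\omega}\right|}}{11}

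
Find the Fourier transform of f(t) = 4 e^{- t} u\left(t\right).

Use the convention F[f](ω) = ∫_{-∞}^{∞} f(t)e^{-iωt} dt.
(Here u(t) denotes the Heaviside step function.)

F(ω) = \frac{4}{i \omega + 1}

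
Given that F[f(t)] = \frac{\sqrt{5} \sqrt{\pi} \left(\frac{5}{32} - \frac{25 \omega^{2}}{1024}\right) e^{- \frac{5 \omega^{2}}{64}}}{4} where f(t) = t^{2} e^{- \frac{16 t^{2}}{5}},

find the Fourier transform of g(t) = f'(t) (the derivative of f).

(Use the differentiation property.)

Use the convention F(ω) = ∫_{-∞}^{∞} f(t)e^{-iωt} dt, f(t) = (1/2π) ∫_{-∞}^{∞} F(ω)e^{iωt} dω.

F[g](ω) = \frac{5 \sqrt{5} i \sqrt{\pi} \omega \left(32 - 5 \omega^{2}\right) e^{- \frac{5 \omega^{2}}{64}}}{4096}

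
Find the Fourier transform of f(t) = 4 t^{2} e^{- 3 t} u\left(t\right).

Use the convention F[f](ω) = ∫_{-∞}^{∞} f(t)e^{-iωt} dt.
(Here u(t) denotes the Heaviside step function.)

F(ω) = \frac{8}{\left(i \omega + 3\right)^{3}}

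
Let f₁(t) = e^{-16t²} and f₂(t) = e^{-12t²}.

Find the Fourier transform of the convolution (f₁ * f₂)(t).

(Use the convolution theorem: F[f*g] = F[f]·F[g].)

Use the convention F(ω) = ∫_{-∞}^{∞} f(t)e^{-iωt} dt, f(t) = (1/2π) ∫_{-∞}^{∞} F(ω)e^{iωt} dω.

F[f₁*f₂](ω) = \frac{\sqrt{3} \pi e^{- \frac{7 \omega^{2}}{192}}}{24}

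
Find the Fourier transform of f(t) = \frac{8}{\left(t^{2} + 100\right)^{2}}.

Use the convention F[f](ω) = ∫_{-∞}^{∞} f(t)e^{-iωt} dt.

F(ω) = \frac{\pi \left(10 \left|{\omega}\right| + 1\right) e^{- 10 \left|{\omega}\right|}}{250}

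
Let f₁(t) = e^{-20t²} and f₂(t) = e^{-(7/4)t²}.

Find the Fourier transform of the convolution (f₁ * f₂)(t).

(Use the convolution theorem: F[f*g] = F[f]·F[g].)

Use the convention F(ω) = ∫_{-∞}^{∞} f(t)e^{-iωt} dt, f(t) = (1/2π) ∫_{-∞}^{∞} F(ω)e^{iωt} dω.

F[f₁*f₂](ω) = \frac{\sqrt{35} \pi e^{- \frac{87 \omega^{2}}{560}}}{35}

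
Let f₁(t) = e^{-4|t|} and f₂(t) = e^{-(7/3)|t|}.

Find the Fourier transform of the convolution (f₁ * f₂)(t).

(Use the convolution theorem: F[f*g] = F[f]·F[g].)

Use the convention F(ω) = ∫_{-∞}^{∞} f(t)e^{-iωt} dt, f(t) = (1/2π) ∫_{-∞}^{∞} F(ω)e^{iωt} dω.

F[f₁*f₂](ω) = \frac{336}{\left(\omega^{2} + 16\right) \left(9 \omega^{2} + 49\right)}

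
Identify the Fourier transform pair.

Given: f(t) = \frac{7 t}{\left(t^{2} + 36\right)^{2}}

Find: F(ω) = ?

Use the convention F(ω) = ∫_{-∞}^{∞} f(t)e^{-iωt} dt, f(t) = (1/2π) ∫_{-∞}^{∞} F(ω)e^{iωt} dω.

F(ω) = - \frac{7 i \pi \omega e^{- 6 \left|{\omega}\right|}}{12}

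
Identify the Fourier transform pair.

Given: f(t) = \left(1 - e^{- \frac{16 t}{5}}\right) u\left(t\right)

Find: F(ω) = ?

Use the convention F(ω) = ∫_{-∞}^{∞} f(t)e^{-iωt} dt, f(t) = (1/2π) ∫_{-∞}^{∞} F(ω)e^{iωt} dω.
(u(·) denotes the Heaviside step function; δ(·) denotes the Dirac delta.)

F(ω) = \pi \delta\left(\omega\right) - \frac{16 i}{5 \omega \left(i \omega + \frac{16}{5}\right)}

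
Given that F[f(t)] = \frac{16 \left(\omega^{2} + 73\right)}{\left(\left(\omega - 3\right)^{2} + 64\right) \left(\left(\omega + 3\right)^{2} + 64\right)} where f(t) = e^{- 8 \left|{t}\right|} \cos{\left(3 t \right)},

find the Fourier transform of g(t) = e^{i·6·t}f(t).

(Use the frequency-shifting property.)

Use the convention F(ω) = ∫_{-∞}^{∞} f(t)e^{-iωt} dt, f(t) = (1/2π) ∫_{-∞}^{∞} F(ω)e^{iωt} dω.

F[g](ω) = \frac{16 \left(\left(\omega - 6\right)^{2} + 73\right)}{\left(\left(\omega - 9\right)^{2} + 64\right) \left(\left(\omega - 3\right)^{2} + 64\right)}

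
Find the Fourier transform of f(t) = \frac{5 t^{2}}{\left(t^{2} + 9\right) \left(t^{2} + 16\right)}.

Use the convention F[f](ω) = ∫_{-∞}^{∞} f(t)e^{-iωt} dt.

F(ω) = \frac{5 \pi \left(4 - 3 e^{\left|{\omega}\right|}\right) e^{- 4 \left|{\omega}\right|}}{7}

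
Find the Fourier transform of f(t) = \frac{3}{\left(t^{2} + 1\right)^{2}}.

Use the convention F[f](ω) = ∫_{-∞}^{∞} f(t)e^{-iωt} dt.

F(ω) = \frac{3 \pi \left(\left|{\omega}\right| + 1\right) e^{- \left|{\omega}\right|}}{2}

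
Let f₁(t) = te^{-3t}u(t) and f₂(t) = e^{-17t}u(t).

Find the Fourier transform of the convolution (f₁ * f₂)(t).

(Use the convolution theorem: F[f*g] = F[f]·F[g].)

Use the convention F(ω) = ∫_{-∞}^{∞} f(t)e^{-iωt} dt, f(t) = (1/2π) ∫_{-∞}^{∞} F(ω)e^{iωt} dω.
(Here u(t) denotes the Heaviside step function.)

F[f₁*f₂](ω) = \frac{1}{\left(i \omega + 3\right)^{2} \left(i \omega + 17\right)}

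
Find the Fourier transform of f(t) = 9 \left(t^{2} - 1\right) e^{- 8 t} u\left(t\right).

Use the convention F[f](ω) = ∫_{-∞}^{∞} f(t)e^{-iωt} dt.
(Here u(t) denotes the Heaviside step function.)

F(ω) = \frac{9 \left(2 i \omega - \left(i \omega + 8\right)^{3} + 16\right)}{\left(i \omega + 8\right)^{4}}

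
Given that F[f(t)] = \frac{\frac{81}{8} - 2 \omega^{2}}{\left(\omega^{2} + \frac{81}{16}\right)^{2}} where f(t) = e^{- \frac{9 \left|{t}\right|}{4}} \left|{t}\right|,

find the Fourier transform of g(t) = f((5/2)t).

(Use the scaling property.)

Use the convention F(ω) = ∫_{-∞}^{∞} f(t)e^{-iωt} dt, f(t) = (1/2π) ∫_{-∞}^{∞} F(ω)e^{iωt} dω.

F[g](ω) = \frac{320 \left(2025 - 64 \omega^{2}\right)}{\left(64 \omega^{2} + 2025\right)^{2}}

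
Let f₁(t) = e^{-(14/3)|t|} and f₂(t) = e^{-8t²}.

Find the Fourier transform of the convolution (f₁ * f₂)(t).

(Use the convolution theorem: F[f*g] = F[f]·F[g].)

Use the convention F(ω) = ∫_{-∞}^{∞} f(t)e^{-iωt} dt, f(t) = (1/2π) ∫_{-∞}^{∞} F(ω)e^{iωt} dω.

F[f₁*f₂](ω) = \frac{21 \sqrt{2} \sqrt{\pi} e^{- \frac{\omega^{2}}{32}}}{9 \omega^{2} + 196}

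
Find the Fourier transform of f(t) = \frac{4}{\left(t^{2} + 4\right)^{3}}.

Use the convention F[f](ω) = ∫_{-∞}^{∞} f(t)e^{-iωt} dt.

F(ω) = \frac{\pi \left(4 \omega^{2} + 6 \left|{\omega}\right| + 3\right) e^{- 2 \left|{\omega}\right|}}{64}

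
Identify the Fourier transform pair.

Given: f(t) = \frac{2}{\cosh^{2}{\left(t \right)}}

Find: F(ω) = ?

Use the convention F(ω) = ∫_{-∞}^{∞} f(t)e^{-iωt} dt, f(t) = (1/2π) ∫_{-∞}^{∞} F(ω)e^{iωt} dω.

F(ω) = \frac{2 \pi \omega}{\sinh{\left(\frac{\pi \omega}{2} \right)}}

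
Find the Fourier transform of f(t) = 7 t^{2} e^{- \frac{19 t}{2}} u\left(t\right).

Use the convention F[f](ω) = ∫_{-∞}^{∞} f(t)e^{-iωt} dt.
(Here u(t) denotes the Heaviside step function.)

F(ω) = \frac{112}{\left(2 i \omega + 19\right)^{3}}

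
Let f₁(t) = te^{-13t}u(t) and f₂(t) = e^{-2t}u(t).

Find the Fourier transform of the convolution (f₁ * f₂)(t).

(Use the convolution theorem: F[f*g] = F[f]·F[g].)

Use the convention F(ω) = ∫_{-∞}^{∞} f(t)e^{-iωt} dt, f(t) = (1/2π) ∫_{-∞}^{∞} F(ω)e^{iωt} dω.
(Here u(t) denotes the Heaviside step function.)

F[f₁*f₂](ω) = \frac{1}{\left(i \omega + 2\right) \left(i \omega + 13\right)^{2}}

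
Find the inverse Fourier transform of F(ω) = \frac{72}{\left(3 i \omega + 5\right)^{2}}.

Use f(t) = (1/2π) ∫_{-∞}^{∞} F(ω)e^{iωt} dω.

f(t) = 8 t e^{- \frac{5 t}{3}} u\left(t\right)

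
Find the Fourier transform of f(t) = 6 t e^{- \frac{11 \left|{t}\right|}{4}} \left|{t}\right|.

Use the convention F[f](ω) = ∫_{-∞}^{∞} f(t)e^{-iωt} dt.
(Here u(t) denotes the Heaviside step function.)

F(ω) = \frac{6144 i \omega \left(16 \omega^{2} - 363\right)}{\left(16 \omega^{2} + 121\right)^{3}}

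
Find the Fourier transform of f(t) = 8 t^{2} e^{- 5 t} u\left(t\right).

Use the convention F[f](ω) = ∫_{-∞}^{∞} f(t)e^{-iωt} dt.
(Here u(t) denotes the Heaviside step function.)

F(ω) = \frac{16}{\left(i \omega + 5\right)^{3}}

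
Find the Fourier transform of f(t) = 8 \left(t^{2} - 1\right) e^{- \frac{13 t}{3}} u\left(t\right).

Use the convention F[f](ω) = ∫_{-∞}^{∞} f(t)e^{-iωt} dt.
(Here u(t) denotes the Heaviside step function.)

F(ω) = \frac{24 \left(54 i \omega - \left(3 i \omega + 13\right)^{3} + 234\right)}{\left(3 i \omega + 13\right)^{4}}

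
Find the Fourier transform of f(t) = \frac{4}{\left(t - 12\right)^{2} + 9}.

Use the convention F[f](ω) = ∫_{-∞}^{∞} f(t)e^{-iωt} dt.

F(ω) = \frac{4 \pi e^{- 12 i \omega - 3 \left|{\omega}\right|}}{3}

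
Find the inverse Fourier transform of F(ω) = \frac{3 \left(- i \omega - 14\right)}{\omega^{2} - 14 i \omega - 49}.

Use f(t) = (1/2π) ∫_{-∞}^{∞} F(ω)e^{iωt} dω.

f(t) = 3 \left(7 t + 1\right) e^{- 7 t} u\left(t\right)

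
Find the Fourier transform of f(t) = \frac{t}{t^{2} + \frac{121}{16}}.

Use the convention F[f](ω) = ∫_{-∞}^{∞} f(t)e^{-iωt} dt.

F(ω) = - i \pi e^{- \frac{11 \left|{\omega}\right|}{4}} \operatorname{sign}{\left(\omega \right)}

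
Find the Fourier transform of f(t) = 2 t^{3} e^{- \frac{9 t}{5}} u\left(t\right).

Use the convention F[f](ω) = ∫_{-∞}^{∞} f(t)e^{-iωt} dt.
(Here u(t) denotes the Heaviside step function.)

F(ω) = \frac{7500}{\left(5 i \omega + 9\right)^{4}}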